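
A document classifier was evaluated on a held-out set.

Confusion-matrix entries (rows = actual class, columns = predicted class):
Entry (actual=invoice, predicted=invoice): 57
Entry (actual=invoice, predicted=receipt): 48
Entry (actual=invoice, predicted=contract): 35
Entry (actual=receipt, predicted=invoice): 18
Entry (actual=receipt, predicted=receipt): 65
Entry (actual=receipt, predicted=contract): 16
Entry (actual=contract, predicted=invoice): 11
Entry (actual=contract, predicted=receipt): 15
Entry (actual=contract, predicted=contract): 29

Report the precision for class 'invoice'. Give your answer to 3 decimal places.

0.663

Take TP from the diagonal, FP from the rest of the 'invoice' prediction marginal, FN from the rest of the 'invoice' actual marginal.
precision = TP/(TP+FP).
invoice: TP=57, FP=18+11=29 → 57/86 = 0.6628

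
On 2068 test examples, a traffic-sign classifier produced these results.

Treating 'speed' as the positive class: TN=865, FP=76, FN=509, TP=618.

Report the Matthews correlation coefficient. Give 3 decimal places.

0.493

MCC = (TP·TN − FP·FN) / √((TP+FP)(TP+FN)(TN+FP)(TN+FN))
Numerator = 618·865 − 76·509 = 495886
Denominator = √(694·1127·941·1374) = √1011252812892 = 1005610.6667
MCC = 495886 / 1005610.6667 = 0.493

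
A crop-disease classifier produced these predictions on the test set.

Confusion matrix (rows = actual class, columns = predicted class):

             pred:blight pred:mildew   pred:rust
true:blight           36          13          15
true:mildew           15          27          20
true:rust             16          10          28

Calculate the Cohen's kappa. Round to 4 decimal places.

0.2587

Observed agreement pₒ = trace/N = 91/180 = 0.50556
Expected agreement pₑ = Σ (rowᵢ·colᵢ)/N² = (64·67 + 62·50 + 54·63)/180² = 0.33302
κ = (pₒ − pₑ)/(1 − pₑ) = (0.50556 − 0.33302)/(1 − 0.33302) = 0.2587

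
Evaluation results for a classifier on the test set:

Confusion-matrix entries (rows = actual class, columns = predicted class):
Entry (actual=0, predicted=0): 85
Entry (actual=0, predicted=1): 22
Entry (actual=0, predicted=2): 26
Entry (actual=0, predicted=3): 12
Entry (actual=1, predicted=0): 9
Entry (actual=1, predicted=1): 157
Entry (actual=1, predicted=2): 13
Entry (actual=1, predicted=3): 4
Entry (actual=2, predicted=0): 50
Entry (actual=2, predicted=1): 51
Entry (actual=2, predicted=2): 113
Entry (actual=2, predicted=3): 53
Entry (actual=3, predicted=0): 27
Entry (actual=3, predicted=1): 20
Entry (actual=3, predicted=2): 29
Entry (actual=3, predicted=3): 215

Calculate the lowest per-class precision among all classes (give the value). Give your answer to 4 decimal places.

0.4971

Per-class precision (TP/(TP+FP)):
  0: TP=85, FP=9+50+27=86 → 85/171 = 0.49708
  1: TP=157, FP=22+51+20=93 → 157/250 = 0.62800
  2: TP=113, FP=26+13+29=68 → 113/181 = 0.62431
  3: TP=215, FP=12+4+53=69 → 215/284 = 0.75704
Lowest is class '0' with precision = 0.4971.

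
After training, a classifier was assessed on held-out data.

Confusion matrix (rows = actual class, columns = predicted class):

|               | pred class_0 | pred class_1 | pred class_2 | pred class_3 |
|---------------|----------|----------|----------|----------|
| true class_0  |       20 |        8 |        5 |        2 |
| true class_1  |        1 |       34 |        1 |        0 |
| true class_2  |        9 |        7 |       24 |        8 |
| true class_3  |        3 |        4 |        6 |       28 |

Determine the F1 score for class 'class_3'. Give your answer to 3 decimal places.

0.709

One-vs-rest for 'class_3': TP = diagonal; FP = other classes predicted 'class_3'; FN = 'class_3' predicted as other.
F1 score = 2·TP/(2·TP+FP+FN).
class_3: TP=28, FP=2+0+8=10, FN=3+4+6=13 → 56/79 = 0.7089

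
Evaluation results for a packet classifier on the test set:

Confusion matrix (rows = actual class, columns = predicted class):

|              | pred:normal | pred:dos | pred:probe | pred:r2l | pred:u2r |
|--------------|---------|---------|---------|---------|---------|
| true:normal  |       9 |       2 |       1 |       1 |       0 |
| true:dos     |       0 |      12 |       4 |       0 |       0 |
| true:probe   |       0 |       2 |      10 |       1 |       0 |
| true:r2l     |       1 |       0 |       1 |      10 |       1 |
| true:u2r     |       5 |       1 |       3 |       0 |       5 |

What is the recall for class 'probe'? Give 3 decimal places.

0.769

Treat 'probe' as positive and all other classes as negative.
recall = TP/(TP+FN).
probe: TP=10, FN=0+2+1+0=3 → 10/13 = 0.7692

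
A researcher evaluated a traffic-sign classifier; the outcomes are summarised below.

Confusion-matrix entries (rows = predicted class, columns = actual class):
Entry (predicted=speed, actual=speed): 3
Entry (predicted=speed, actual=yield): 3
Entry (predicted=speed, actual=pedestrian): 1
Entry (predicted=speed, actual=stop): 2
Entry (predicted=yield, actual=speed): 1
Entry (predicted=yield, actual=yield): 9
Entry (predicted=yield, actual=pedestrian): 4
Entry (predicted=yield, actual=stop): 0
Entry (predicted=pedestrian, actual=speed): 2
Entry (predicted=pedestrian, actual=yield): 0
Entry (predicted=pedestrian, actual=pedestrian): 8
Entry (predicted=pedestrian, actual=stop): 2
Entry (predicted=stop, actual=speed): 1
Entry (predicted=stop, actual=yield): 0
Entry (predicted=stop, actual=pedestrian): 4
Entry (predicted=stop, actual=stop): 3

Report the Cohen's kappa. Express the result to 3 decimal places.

Observed agreement pₒ = trace/N = 23/43 = 0.5349
Expected agreement pₑ = Σ (rowᵢ·colᵢ)/N² = (7·9 + 12·14 + 17·12 + 7·8)/43² = 0.2655
κ = (pₒ − pₑ)/(1 − pₑ) = (0.5349 − 0.2655)/(1 − 0.2655) = 0.367

0.367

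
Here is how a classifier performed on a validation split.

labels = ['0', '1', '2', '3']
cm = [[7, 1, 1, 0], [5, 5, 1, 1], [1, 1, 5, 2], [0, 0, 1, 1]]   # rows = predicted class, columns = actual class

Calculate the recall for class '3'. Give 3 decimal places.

One-vs-rest for '3': TP = diagonal; FP = other classes predicted '3'; FN = '3' predicted as other.
recall = TP/(TP+FN).
3: TP=1, FN=0+1+2=3 → 1/4 = 0.2500

0.250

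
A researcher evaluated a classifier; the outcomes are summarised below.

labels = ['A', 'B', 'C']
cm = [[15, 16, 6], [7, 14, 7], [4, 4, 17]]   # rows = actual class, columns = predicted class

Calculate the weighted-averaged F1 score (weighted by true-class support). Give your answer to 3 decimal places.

0.508

Per-class F1 score (2·TP/(2·TP+FP+FN)):
  A: TP=15, FP=7+4=11, FN=16+6=22 → 30/63 = 0.4762
  B: TP=14, FP=16+4=20, FN=7+7=14 → 28/62 = 0.4516
  C: TP=17, FP=6+7=13, FN=4+4=8 → 34/55 = 0.6182
Weighted-F1 score = Σ (supportᵢ/N)·F1 scoreᵢ with N=90: (37/90)·0.4762 + (28/90)·0.4516 + (25/90)·0.6182 = 0.508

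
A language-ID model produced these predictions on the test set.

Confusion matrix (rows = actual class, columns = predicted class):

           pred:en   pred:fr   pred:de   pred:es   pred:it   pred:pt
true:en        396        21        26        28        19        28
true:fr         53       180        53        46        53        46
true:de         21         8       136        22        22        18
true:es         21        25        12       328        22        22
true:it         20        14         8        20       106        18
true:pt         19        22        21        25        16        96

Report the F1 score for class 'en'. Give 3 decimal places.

Take TP from the diagonal, FP from the rest of the 'en' prediction marginal, FN from the rest of the 'en' actual marginal.
F1 score = 2·TP/(2·TP+FP+FN).
en: TP=396, FP=53+21+21+20+19=134, FN=21+26+28+19+28=122 → 792/1048 = 0.7557

0.756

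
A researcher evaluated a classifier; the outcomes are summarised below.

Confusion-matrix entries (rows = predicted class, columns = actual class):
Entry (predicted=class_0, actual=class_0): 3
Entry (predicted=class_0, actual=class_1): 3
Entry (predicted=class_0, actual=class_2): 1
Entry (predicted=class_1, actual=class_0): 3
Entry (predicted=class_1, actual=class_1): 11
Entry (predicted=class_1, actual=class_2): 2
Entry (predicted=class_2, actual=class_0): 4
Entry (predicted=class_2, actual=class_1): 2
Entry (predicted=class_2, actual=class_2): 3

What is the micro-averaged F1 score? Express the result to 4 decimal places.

0.5313

Micro-averaging pools counts across classes: ΣTP=17, ΣFP=15, ΣFN=15.
Micro-F1 score = 2·TP/(2·TP+FP+FN) on pooled counts = 0.5313 (equals overall accuracy in single-label multiclass).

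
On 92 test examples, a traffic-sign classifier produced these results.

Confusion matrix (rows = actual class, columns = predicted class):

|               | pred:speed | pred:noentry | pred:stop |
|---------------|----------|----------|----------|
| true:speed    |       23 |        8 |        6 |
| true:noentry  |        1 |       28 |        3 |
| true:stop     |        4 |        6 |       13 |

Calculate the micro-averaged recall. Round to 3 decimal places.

0.696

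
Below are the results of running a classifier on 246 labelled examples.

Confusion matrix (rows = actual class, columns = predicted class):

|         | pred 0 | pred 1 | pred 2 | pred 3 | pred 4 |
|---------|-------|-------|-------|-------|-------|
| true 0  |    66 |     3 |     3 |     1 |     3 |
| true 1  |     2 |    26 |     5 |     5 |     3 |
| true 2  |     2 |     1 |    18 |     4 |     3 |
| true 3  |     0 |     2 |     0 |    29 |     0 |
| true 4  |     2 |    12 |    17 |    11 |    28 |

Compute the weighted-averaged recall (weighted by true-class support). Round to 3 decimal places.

0.679

Per-class recall (TP/(TP+FN)):
  0: TP=66, FN=3+3+1+3=10 → 66/76 = 0.8684
  1: TP=26, FN=2+5+5+3=15 → 26/41 = 0.6341
  2: TP=18, FN=2+1+4+3=10 → 18/28 = 0.6429
  3: TP=29, FN=0+2+0+0=2 → 29/31 = 0.9355
  4: TP=28, FN=2+12+17+11=42 → 28/70 = 0.4000
Weighted-recall = Σ (supportᵢ/N)·recallᵢ with N=246: (76/246)·0.8684 + (41/246)·0.6341 + (28/246)·0.6429 + (31/246)·0.9355 + (70/246)·0.4000 = 0.679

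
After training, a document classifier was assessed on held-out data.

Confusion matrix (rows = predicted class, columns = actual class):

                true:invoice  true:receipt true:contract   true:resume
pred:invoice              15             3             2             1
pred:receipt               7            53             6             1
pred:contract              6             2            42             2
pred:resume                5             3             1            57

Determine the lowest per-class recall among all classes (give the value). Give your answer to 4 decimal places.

Per-class recall (TP/(TP+FN)):
  invoice: TP=15, FN=7+6+5=18 → 15/33 = 0.45455
  receipt: TP=53, FN=3+2+3=8 → 53/61 = 0.86885
  contract: TP=42, FN=2+6+1=9 → 42/51 = 0.82353
  resume: TP=57, FN=1+1+2=4 → 57/61 = 0.93443
Lowest is class 'invoice' with recall = 0.4545.

0.4545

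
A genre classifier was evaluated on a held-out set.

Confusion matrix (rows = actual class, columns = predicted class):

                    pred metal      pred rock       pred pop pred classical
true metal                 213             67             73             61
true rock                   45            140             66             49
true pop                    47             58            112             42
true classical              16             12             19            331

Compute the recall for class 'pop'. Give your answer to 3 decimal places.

0.432

Treat 'pop' as positive and all other classes as negative.
recall = TP/(TP+FN).
pop: TP=112, FN=47+58+42=147 → 112/259 = 0.4324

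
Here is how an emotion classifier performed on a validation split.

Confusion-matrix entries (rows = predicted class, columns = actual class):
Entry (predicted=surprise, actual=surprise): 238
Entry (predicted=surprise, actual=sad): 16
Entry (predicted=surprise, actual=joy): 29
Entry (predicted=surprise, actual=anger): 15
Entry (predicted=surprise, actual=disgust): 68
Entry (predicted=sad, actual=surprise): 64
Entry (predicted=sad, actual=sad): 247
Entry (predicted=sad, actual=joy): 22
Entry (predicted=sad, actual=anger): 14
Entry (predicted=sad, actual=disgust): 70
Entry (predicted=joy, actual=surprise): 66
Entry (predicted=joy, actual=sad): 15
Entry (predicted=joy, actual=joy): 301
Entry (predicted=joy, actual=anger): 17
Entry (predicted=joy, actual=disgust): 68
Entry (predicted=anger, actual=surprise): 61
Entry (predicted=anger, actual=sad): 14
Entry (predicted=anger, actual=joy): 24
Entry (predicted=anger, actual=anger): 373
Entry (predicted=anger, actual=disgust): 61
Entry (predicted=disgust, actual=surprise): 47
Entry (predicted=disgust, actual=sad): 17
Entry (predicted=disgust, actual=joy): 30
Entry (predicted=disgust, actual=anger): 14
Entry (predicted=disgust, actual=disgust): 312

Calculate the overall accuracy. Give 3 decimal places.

0.668

Accuracy = trace / total = (238+247+301+373+312=1471) / 2203 = 1471/2203 = 0.668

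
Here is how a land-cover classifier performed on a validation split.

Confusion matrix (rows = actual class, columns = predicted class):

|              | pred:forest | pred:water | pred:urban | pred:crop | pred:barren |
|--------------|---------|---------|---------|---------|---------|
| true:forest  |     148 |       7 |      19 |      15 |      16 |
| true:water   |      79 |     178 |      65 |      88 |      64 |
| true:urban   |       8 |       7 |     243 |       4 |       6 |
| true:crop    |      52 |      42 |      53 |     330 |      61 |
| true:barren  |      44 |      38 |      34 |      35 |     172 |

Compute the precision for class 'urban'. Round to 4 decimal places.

Treat 'urban' as positive and all other classes as negative.
precision = TP/(TP+FP).
urban: TP=243, FP=19+65+53+34=171 → 243/414 = 0.58696

0.5870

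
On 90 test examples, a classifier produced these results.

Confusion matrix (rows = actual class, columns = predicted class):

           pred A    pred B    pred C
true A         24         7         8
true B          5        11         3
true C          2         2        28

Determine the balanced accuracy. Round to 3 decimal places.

0.690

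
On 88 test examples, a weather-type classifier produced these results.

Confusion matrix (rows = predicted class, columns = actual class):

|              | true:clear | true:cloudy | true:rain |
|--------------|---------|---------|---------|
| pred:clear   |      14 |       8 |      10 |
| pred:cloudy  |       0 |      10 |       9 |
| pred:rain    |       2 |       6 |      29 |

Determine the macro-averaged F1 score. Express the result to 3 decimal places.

Per-class F1 score (2·TP/(2·TP+FP+FN)):
  clear: TP=14, FP=8+10=18, FN=0+2=2 → 28/48 = 0.5833
  cloudy: TP=10, FP=0+9=9, FN=8+6=14 → 20/43 = 0.4651
  rain: TP=29, FP=2+6=8, FN=10+9=19 → 58/85 = 0.6824
Macro-F1 score = mean = (0.5833 + 0.4651 + 0.6824) / 3 = 0.577

0.577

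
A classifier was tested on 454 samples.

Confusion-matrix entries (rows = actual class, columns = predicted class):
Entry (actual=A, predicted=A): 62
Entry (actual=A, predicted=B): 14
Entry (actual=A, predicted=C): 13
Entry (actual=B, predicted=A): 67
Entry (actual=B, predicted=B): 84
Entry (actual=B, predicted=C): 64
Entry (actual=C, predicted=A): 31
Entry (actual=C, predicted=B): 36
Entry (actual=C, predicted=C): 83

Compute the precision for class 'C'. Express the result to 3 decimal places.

precision = TP/(TP+FP).
C: TP=83, FP=13+64=77 → 83/160 = 0.5188

0.519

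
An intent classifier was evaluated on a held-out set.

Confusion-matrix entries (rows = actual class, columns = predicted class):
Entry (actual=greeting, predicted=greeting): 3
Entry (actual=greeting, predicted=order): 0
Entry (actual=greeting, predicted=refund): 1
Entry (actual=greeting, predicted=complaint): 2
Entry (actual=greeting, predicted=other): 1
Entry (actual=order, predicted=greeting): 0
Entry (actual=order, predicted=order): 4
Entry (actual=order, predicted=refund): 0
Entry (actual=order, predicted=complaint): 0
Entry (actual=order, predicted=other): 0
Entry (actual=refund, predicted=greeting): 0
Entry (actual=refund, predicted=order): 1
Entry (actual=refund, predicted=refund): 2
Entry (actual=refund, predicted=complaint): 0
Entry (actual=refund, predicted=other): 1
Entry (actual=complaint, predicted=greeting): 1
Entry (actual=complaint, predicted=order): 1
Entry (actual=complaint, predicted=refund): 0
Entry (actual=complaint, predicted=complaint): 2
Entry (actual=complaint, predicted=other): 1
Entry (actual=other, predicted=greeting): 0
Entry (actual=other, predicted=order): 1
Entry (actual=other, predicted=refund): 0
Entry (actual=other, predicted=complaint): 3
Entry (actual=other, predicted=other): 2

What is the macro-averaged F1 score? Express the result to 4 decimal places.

0.5082

Per-class F1 score (2·TP/(2·TP+FP+FN)):
  greeting: TP=3, FP=0+0+1+0=1, FN=0+1+2+1=4 → 6/11 = 0.54545
  order: TP=4, FP=0+1+1+1=3, FN=0+0+0+0=0 → 8/11 = 0.72727
  refund: TP=2, FP=1+0+0+0=1, FN=0+1+0+1=2 → 4/7 = 0.57143
  complaint: TP=2, FP=2+0+0+3=5, FN=1+1+0+1=3 → 4/12 = 0.33333
  other: TP=2, FP=1+0+1+1=3, FN=0+1+0+3=4 → 4/11 = 0.36364
Macro-F1 score = mean = (0.54545 + 0.72727 + 0.57143 + 0.33333 + 0.36364) / 5 = 0.5082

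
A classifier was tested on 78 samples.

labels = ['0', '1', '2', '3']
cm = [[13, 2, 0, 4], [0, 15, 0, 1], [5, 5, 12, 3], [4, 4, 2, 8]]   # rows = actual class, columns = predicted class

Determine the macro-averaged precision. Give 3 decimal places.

0.631

Per-class precision (TP/(TP+FP)):
  0: TP=13, FP=0+5+4=9 → 13/22 = 0.5909
  1: TP=15, FP=2+5+4=11 → 15/26 = 0.5769
  2: TP=12, FP=0+0+2=2 → 12/14 = 0.8571
  3: TP=8, FP=4+1+3=8 → 8/16 = 0.5000
Macro-precision = mean = (0.5909 + 0.5769 + 0.8571 + 0.5000) / 4 = 0.631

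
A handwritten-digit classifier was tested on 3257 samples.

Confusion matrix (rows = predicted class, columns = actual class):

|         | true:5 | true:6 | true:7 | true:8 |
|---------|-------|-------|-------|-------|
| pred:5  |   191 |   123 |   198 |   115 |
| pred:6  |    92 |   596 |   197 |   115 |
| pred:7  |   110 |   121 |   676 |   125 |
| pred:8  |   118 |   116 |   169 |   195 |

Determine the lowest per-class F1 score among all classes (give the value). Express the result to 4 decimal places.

0.3357

Per-class F1 score (2·TP/(2·TP+FP+FN)):
  5: TP=191, FP=123+198+115=436, FN=92+110+118=320 → 382/1138 = 0.33568
  6: TP=596, FP=92+197+115=404, FN=123+121+116=360 → 1192/1956 = 0.60941
  7: TP=676, FP=110+121+125=356, FN=198+197+169=564 → 1352/2272 = 0.59507
  8: TP=195, FP=118+116+169=403, FN=115+115+125=355 → 390/1148 = 0.33972
Lowest is class '5' with F1 score = 0.3357.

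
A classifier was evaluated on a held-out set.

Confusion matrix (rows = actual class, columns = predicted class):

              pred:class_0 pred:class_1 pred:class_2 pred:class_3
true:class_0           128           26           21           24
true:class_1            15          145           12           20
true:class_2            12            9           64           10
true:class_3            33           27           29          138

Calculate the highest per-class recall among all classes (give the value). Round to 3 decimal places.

Per-class recall (TP/(TP+FN)):
  class_0: TP=128, FN=26+21+24=71 → 128/199 = 0.6432
  class_1: TP=145, FN=15+12+20=47 → 145/192 = 0.7552
  class_2: TP=64, FN=12+9+10=31 → 64/95 = 0.6737
  class_3: TP=138, FN=33+27+29=89 → 138/227 = 0.6079
Highest is class 'class_1' with recall = 0.755.

0.755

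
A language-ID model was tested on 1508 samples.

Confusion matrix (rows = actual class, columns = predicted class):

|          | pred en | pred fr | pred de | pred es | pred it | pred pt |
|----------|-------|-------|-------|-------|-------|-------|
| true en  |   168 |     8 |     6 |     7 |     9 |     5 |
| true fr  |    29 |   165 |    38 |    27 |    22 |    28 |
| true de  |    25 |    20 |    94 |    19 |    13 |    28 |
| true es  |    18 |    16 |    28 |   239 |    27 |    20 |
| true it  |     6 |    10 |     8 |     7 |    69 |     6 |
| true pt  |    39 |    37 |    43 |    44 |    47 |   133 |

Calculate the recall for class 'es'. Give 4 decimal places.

0.6868

Take TP from the diagonal, FP from the rest of the 'es' prediction marginal, FN from the rest of the 'es' actual marginal.
recall = TP/(TP+FN).
es: TP=239, FN=18+16+28+27+20=109 → 239/348 = 0.68678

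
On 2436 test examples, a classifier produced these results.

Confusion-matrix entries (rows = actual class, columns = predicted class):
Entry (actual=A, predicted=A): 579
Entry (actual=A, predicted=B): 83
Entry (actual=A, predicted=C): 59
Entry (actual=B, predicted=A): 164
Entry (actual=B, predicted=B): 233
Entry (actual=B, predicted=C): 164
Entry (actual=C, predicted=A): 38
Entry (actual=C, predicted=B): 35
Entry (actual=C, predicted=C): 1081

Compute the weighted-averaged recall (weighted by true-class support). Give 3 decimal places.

Per-class recall (TP/(TP+FN)):
  A: TP=579, FN=83+59=142 → 579/721 = 0.8031
  B: TP=233, FN=164+164=328 → 233/561 = 0.4153
  C: TP=1081, FN=38+35=73 → 1081/1154 = 0.9367
Weighted-recall = Σ (supportᵢ/N)·recallᵢ with N=2436: (721/2436)·0.8031 + (561/2436)·0.4153 + (1154/2436)·0.9367 = 0.777

0.777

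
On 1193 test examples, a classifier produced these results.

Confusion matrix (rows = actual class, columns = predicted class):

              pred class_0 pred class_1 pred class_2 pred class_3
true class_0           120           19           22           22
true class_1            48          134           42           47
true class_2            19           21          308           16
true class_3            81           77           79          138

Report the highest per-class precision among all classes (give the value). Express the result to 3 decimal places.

Per-class precision (TP/(TP+FP)):
  class_0: TP=120, FP=48+19+81=148 → 120/268 = 0.4478
  class_1: TP=134, FP=19+21+77=117 → 134/251 = 0.5339
  class_2: TP=308, FP=22+42+79=143 → 308/451 = 0.6829
  class_3: TP=138, FP=22+47+16=85 → 138/223 = 0.6188
Highest is class 'class_2' with precision = 0.683.

0.683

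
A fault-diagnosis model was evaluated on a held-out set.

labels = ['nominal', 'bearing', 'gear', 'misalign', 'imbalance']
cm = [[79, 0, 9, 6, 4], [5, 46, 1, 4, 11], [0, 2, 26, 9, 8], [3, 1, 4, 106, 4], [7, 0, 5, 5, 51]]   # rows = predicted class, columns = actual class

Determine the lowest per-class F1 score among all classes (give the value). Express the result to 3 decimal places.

0.578

Per-class F1 score (2·TP/(2·TP+FP+FN)):
  nominal: TP=79, FP=0+9+6+4=19, FN=5+0+3+7=15 → 158/192 = 0.8229
  bearing: TP=46, FP=5+1+4+11=21, FN=0+2+1+0=3 → 92/116 = 0.7931
  gear: TP=26, FP=0+2+9+8=19, FN=9+1+4+5=19 → 52/90 = 0.5778
  misalign: TP=106, FP=3+1+4+4=12, FN=6+4+9+5=24 → 212/248 = 0.8548
  imbalance: TP=51, FP=7+0+5+5=17, FN=4+11+8+4=27 → 102/146 = 0.6986
Lowest is class 'gear' with F1 score = 0.578.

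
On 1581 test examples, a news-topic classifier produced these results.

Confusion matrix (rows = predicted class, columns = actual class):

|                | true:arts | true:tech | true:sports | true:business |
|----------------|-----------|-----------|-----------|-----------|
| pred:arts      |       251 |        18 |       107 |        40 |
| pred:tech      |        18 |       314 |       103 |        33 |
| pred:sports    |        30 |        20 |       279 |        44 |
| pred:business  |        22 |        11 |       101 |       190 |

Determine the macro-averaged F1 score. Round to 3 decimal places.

Per-class F1 score (2·TP/(2·TP+FP+FN)):
  arts: TP=251, FP=18+107+40=165, FN=18+30+22=70 → 502/737 = 0.6811
  tech: TP=314, FP=18+103+33=154, FN=18+20+11=49 → 628/831 = 0.7557
  sports: TP=279, FP=30+20+44=94, FN=107+103+101=311 → 558/963 = 0.5794
  business: TP=190, FP=22+11+101=134, FN=40+33+44=117 → 380/631 = 0.6022
Macro-F1 score = mean = (0.6811 + 0.7557 + 0.5794 + 0.6022) / 4 = 0.655

0.655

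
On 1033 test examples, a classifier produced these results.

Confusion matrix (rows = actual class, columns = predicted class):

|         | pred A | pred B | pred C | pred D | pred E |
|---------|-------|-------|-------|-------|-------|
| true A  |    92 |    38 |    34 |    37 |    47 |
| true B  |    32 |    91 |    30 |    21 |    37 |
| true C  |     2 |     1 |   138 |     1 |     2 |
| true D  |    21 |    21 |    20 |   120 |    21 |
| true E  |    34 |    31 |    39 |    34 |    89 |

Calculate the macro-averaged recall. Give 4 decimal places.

0.5488

Per-class recall (TP/(TP+FN)):
  A: TP=92, FN=38+34+37+47=156 → 92/248 = 0.37097
  B: TP=91, FN=32+30+21+37=120 → 91/211 = 0.43128
  C: TP=138, FN=2+1+1+2=6 → 138/144 = 0.95833
  D: TP=120, FN=21+21+20+21=83 → 120/203 = 0.59113
  E: TP=89, FN=34+31+39+34=138 → 89/227 = 0.39207
Macro-recall = mean = (0.37097 + 0.43128 + 0.95833 + 0.59113 + 0.39207) / 5 = 0.5488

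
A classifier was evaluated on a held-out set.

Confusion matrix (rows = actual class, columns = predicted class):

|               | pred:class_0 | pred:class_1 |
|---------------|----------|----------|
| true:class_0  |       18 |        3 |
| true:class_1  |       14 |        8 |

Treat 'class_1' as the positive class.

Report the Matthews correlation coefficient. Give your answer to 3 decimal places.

0.253

MCC = (TP·TN − FP·FN) / √((TP+FP)(TP+FN)(TN+FP)(TN+FN))
Numerator = 8·18 − 3·14 = 102
Denominator = √(11·22·21·32) = √162624 = 403.2667
MCC = 102 / 403.2667 = 0.253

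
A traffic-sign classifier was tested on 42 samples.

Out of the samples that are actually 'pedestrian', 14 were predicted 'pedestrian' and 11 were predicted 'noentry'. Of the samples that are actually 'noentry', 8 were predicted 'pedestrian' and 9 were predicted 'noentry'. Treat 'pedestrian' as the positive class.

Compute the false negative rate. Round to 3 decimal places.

0.440

FNR = FN/(FN+TP) = 11/(11+14) = 0.440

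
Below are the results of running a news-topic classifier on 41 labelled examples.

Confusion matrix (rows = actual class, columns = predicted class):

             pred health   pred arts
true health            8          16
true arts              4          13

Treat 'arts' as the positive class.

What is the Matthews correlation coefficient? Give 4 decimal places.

0.1062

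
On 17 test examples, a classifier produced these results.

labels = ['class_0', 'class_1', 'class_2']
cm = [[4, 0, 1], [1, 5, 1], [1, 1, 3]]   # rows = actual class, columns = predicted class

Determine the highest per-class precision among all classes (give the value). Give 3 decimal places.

0.833

Per-class precision (TP/(TP+FP)):
  class_0: TP=4, FP=1+1=2 → 4/6 = 0.6667
  class_1: TP=5, FP=0+1=1 → 5/6 = 0.8333
  class_2: TP=3, FP=1+1=2 → 3/5 = 0.6000
Highest is class 'class_1' with precision = 0.833.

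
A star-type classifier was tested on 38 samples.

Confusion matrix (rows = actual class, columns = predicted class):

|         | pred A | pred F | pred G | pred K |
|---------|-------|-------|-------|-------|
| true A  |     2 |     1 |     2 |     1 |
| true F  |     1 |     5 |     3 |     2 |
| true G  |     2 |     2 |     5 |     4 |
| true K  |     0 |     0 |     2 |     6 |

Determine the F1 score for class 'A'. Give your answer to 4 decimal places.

0.3636

Treat 'A' as positive and all other classes as negative.
F1 score = 2·TP/(2·TP+FP+FN).
A: TP=2, FP=1+2+0=3, FN=1+2+1=4 → 4/11 = 0.36364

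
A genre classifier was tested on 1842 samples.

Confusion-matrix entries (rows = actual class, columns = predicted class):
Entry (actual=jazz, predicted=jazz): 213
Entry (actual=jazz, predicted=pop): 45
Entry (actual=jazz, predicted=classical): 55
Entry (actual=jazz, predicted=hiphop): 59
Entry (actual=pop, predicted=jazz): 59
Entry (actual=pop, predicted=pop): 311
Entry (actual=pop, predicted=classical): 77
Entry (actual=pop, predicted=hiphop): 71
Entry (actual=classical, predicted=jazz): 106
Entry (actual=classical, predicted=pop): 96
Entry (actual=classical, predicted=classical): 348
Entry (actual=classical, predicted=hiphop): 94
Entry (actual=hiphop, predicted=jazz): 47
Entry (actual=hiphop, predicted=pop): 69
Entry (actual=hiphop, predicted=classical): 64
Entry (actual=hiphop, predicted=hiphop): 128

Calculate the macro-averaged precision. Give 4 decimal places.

Per-class precision (TP/(TP+FP)):
  jazz: TP=213, FP=59+106+47=212 → 213/425 = 0.50118
  pop: TP=311, FP=45+96+69=210 → 311/521 = 0.59693
  classical: TP=348, FP=55+77+64=196 → 348/544 = 0.63971
  hiphop: TP=128, FP=59+71+94=224 → 128/352 = 0.36364
Macro-precision = mean = (0.50118 + 0.59693 + 0.63971 + 0.36364) / 4 = 0.5254

0.5254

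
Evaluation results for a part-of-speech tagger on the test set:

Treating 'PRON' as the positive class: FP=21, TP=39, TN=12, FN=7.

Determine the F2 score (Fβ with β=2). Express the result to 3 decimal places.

0.799

Fβ = (1+β²)·TP / ((1+β²)·TP + β²·FN + FP), with β²=4
= 5·39 / (5·39 + 4·7 + 21) = 0.799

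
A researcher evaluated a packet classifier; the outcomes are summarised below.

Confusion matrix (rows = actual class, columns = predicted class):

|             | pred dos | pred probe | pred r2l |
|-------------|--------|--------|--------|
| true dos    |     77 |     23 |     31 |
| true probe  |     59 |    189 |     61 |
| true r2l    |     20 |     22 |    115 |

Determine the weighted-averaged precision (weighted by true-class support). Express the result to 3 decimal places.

0.672

Per-class precision (TP/(TP+FP)):
  dos: TP=77, FP=59+20=79 → 77/156 = 0.4936
  probe: TP=189, FP=23+22=45 → 189/234 = 0.8077
  r2l: TP=115, FP=31+61=92 → 115/207 = 0.5556
Weighted-precision = Σ (supportᵢ/N)·precisionᵢ with N=597: (131/597)·0.4936 + (309/597)·0.8077 + (157/597)·0.5556 = 0.672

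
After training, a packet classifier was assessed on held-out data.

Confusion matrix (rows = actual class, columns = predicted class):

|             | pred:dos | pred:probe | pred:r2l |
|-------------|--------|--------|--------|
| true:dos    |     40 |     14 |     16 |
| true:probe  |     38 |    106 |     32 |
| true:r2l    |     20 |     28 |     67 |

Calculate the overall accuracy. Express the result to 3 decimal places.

0.590

Accuracy = trace / total = (40+106+67=213) / 361 = 213/361 = 0.590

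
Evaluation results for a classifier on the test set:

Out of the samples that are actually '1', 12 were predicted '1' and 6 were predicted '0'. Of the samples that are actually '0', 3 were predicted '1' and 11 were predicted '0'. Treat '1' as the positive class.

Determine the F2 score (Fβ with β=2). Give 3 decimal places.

0.690

Fβ = (1+β²)·TP / ((1+β²)·TP + β²·FN + FP), with β²=4
= 5·12 / (5·12 + 4·6 + 3) = 0.690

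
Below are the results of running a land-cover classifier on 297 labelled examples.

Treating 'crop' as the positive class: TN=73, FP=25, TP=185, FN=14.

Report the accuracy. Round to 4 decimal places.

0.8687

Accuracy = (TP+TN)/N = (185+73)/297 = 0.8687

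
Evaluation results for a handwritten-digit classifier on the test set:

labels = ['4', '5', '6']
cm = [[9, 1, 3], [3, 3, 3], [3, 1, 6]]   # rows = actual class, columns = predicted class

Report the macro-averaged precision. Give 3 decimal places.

0.567

Per-class precision (TP/(TP+FP)):
  4: TP=9, FP=3+3=6 → 9/15 = 0.6000
  5: TP=3, FP=1+1=2 → 3/5 = 0.6000
  6: TP=6, FP=3+3=6 → 6/12 = 0.5000
Macro-precision = mean = (0.6000 + 0.6000 + 0.5000) / 3 = 0.567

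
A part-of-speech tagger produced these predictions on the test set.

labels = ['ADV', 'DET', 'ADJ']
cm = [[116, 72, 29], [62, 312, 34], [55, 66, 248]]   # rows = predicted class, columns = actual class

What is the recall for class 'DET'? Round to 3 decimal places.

0.693

One-vs-rest for 'DET': TP = diagonal; FP = other classes predicted 'DET'; FN = 'DET' predicted as other.
recall = TP/(TP+FN).
DET: TP=312, FN=72+66=138 → 312/450 = 0.6933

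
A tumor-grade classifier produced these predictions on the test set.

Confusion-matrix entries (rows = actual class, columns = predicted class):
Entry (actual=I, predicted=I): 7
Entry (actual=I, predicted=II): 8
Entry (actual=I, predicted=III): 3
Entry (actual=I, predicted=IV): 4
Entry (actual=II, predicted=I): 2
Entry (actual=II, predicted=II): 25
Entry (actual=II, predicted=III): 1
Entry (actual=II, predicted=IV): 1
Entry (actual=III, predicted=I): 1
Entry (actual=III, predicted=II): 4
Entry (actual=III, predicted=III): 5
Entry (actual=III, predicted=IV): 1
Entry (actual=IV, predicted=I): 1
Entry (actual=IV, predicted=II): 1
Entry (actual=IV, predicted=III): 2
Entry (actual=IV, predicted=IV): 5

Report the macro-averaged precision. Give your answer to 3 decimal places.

0.551

Per-class precision (TP/(TP+FP)):
  I: TP=7, FP=2+1+1=4 → 7/11 = 0.6364
  II: TP=25, FP=8+4+1=13 → 25/38 = 0.6579
  III: TP=5, FP=3+1+2=6 → 5/11 = 0.4545
  IV: TP=5, FP=4+1+1=6 → 5/11 = 0.4545
Macro-precision = mean = (0.6364 + 0.6579 + 0.4545 + 0.4545) / 4 = 0.551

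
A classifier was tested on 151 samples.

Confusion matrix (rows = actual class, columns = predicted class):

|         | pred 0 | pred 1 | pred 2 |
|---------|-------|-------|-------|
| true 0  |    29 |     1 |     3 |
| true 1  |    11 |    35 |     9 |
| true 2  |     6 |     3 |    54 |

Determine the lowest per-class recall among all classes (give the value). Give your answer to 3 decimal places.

Per-class recall (TP/(TP+FN)):
  0: TP=29, FN=1+3=4 → 29/33 = 0.8788
  1: TP=35, FN=11+9=20 → 35/55 = 0.6364
  2: TP=54, FN=6+3=9 → 54/63 = 0.8571
Lowest is class '1' with recall = 0.636.

0.636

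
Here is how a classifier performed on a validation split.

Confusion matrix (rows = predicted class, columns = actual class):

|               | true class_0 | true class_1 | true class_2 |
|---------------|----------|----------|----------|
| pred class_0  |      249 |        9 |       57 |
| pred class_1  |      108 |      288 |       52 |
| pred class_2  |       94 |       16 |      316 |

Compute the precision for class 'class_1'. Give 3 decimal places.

precision = TP/(TP+FP).
class_1: TP=288, FP=108+52=160 → 288/448 = 0.6429

0.643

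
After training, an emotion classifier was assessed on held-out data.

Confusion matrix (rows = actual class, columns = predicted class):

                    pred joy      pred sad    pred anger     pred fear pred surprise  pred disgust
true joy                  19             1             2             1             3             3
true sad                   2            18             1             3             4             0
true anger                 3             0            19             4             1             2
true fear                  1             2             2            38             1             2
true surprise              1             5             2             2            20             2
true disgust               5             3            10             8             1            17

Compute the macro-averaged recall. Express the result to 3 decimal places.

0.632

Per-class recall (TP/(TP+FN)):
  joy: TP=19, FN=1+2+1+3+3=10 → 19/29 = 0.6552
  sad: TP=18, FN=2+1+3+4+0=10 → 18/28 = 0.6429
  anger: TP=19, FN=3+0+4+1+2=10 → 19/29 = 0.6552
  fear: TP=38, FN=1+2+2+1+2=8 → 38/46 = 0.8261
  surprise: TP=20, FN=1+5+2+2+2=12 → 20/32 = 0.6250
  disgust: TP=17, FN=5+3+10+8+1=27 → 17/44 = 0.3864
Macro-recall = mean = (0.6552 + 0.6429 + 0.6552 + 0.8261 + 0.6250 + 0.3864) / 6 = 0.632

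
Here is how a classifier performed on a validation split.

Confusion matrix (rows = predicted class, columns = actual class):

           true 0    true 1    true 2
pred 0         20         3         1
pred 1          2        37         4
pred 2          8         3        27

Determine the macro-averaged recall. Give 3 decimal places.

0.790

Per-class recall (TP/(TP+FN)):
  0: TP=20, FN=2+8=10 → 20/30 = 0.6667
  1: TP=37, FN=3+3=6 → 37/43 = 0.8605
  2: TP=27, FN=1+4=5 → 27/32 = 0.8438
Macro-recall = mean = (0.6667 + 0.8605 + 0.8438) / 3 = 0.790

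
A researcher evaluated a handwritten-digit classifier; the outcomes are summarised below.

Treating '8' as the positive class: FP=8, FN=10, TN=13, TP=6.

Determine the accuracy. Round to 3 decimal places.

Accuracy = (TP+TN)/N = (6+13)/37 = 0.514

0.514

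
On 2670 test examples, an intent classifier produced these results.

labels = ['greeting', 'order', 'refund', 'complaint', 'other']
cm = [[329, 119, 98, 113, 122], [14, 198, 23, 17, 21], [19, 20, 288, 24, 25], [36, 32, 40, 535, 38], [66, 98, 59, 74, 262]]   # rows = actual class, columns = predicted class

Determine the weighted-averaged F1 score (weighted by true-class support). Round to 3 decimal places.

Per-class F1 score (2·TP/(2·TP+FP+FN)):
  greeting: TP=329, FP=14+19+36+66=135, FN=119+98+113+122=452 → 658/1245 = 0.5285
  order: TP=198, FP=119+20+32+98=269, FN=14+23+17+21=75 → 396/740 = 0.5351
  refund: TP=288, FP=98+23+40+59=220, FN=19+20+24+25=88 → 576/884 = 0.6516
  complaint: TP=535, FP=113+17+24+74=228, FN=36+32+40+38=146 → 1070/1444 = 0.7410
  other: TP=262, FP=122+21+25+38=206, FN=66+98+59+74=297 → 524/1027 = 0.5102
Weighted-F1 score = Σ (supportᵢ/N)·F1 scoreᵢ with N=2670: (781/2670)·0.5285 + (273/2670)·0.5351 + (376/2670)·0.6516 + (681/2670)·0.7410 + (559/2670)·0.5102 = 0.597

0.597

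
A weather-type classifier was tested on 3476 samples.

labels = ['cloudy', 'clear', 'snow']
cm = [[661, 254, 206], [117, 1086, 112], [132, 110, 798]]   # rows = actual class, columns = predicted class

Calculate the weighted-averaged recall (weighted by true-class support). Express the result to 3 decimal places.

Per-class recall (TP/(TP+FN)):
  cloudy: TP=661, FN=254+206=460 → 661/1121 = 0.5897
  clear: TP=1086, FN=117+112=229 → 1086/1315 = 0.8259
  snow: TP=798, FN=132+110=242 → 798/1040 = 0.7673
Weighted-recall = Σ (supportᵢ/N)·recallᵢ with N=3476: (1121/3476)·0.5897 + (1315/3476)·0.8259 + (1040/3476)·0.7673 = 0.732

0.732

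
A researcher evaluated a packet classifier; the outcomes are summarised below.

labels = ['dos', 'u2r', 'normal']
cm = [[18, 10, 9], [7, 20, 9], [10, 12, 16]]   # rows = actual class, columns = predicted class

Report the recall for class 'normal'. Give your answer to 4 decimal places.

Take TP from the diagonal, FP from the rest of the 'normal' prediction marginal, FN from the rest of the 'normal' actual marginal.
recall = TP/(TP+FN).
normal: TP=16, FN=10+12=22 → 16/38 = 0.42105

0.4211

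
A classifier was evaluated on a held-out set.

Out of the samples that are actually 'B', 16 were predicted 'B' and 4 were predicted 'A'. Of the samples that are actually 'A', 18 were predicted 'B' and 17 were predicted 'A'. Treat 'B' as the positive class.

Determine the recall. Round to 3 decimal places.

0.800

Recall = TP/(TP+FN) = 16/(16+4) = 16/20 = 0.800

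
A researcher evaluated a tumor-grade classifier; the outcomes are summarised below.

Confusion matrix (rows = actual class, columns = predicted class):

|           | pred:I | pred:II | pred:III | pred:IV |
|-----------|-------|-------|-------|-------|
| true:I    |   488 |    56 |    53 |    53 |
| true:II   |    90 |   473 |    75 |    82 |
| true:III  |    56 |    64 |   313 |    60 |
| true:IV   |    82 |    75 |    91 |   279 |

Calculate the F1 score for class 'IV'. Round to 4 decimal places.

0.5574

Take TP from the diagonal, FP from the rest of the 'IV' prediction marginal, FN from the rest of the 'IV' actual marginal.
F1 score = 2·TP/(2·TP+FP+FN).
IV: TP=279, FP=53+82+60=195, FN=82+75+91=248 → 558/1001 = 0.55744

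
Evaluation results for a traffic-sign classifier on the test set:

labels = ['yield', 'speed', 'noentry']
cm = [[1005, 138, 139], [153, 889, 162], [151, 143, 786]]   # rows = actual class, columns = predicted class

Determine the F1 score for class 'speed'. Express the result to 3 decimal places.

Take TP from the diagonal, FP from the rest of the 'speed' prediction marginal, FN from the rest of the 'speed' actual marginal.
F1 score = 2·TP/(2·TP+FP+FN).
speed: TP=889, FP=138+143=281, FN=153+162=315 → 1778/2374 = 0.7489

0.749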